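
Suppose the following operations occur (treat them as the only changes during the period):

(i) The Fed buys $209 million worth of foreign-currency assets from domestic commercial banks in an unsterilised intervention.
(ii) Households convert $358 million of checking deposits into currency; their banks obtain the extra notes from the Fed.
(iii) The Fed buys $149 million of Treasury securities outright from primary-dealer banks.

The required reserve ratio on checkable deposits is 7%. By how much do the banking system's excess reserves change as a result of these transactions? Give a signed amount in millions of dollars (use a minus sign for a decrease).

FX purchase $209 million: reserves +$209M, deposits 0.
Currency withdrawal $358 million: reserves −$358M, deposits −$358M.
OMO purchase (from banks) $149 million: reserves +$149M, deposits 0.
Totals: Δreserves = 0, Δdeposits = −$358M.
Δrequired reserves = 7% × −$358M = −$25.06M.
Δexcess reserves = Δreserves − Δrequired = 0 − (−$25.06M) = +$25.06 million.

+$25.06 million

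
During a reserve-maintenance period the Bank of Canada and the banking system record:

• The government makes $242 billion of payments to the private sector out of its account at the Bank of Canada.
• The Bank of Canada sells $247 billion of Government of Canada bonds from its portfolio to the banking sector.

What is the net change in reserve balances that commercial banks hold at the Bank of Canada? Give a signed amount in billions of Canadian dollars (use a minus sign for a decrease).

Government spending $242 billion: government payments flow into bank reserve accounts → +$242B.
OMO sale (to banks) $247 billion: the buying banks pay out of their reserve balances → −$247B.
Net: 242 − 247 = -$5 billion.

-$5 billion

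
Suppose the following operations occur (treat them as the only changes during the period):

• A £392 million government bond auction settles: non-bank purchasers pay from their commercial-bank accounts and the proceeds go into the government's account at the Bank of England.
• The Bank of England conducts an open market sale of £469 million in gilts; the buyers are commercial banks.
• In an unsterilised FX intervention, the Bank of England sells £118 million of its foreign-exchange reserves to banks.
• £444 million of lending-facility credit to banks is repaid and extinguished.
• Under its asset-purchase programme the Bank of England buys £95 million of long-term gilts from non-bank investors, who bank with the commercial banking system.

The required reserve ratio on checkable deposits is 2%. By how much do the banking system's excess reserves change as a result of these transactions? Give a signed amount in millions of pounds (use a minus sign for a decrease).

-£1322.06 million

Government account inflow £392 million: reserves −£392M, deposits −£392M.
OMO sale (to banks) £469 million: reserves −£469M, deposits 0.
FX sale £118 million: reserves −£118M, deposits 0.
Discount-window repayment £444 million: reserves −£444M, deposits 0.
Asset purchase (from non-banks) £95 million: reserves +£95M, deposits +£95M.
Totals: Δreserves = −£1328M, Δdeposits = −£297M.
Δrequired reserves = 2% × −£297M = −£5.94M.
Δexcess reserves = Δreserves − Δrequired = −£1328M − (−£5.94M) = -£1322.06 million.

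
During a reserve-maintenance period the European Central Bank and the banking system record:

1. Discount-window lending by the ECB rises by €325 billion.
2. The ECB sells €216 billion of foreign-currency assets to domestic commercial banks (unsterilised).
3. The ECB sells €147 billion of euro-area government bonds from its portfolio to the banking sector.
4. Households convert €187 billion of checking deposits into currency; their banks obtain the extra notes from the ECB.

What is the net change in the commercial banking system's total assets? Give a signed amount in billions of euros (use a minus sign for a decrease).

+€138 billion

Discount-window loan €325 billion: bank balance sheets expand → +€325B.
FX sale €216 billion: just an asset swap on bank balance sheets → 0.
OMO sale (to banks) €147 billion: just an asset swap on bank balance sheets → 0.
Currency withdrawal €187 billion: bank balance sheets shrink → −€187B.
Net: 325 + 0 + 0 − 187 = +€138 billion.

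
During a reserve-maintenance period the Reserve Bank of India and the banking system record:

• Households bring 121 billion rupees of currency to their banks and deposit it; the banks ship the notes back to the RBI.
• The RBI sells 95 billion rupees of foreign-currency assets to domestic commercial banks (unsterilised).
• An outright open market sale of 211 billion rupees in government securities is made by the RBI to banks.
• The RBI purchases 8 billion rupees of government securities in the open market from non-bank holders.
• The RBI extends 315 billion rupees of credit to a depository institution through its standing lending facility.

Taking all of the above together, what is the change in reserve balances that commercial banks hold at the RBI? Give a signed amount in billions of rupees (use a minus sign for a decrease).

+138 billion

RBI balance sheet:
  Assets:      Securities −203B, Loans to banks +315B, Foreign assets −95B
  Liabilities: Bank reserves +138B, Currency in circulation −121B
So the change in reserve balances that commercial banks hold at the RBI is +138 billion.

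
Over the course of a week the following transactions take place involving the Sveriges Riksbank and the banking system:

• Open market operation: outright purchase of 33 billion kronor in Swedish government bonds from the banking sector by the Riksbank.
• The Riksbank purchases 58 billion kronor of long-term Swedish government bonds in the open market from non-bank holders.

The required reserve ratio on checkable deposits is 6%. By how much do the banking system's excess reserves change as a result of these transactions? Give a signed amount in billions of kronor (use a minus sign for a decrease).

OMO purchase (from banks) 33 billion kronor: reserves +33B, deposits 0.
Asset purchase (from non-banks) 58 billion kronor: reserves +58B, deposits +58B.
Totals: Δreserves = +91B, Δdeposits = +58B.
Δrequired reserves = 6% × +58B = +3.48B.
Δexcess reserves = Δreserves − Δrequired = +91B − (+3.48B) = +87.52 billion.

+87.52 billion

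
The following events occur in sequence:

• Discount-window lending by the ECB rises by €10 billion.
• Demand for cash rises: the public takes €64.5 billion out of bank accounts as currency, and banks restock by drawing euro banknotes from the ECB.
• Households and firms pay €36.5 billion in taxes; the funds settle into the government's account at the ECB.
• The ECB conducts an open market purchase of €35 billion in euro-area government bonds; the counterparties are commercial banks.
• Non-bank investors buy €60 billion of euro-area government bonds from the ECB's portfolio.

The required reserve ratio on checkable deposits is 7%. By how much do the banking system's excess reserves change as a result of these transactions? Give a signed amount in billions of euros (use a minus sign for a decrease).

-€104.73 billion

Discount-window loan €10 billion: reserves +€10B, deposits 0.
Currency withdrawal €64.5 billion: reserves −€64.5B, deposits −€64.5B.
Government account inflow €36.5 billion: reserves −€36.5B, deposits −€36.5B.
OMO purchase (from banks) €35 billion: reserves +€35B, deposits 0.
Asset sale (to non-banks) €60 billion: reserves −€60B, deposits −€60B.
Totals: Δreserves = −€116B, Δdeposits = −€161B.
Δrequired reserves = 7% × −€161B = −€11.27B.
Δexcess reserves = Δreserves − Δrequired = −€116B − (−€11.27B) = -€104.73 billion.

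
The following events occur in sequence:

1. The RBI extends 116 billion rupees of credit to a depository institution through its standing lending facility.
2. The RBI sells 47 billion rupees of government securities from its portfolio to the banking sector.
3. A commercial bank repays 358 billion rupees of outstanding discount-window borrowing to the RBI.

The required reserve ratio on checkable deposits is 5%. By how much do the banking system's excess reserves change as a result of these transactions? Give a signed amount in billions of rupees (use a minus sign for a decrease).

-289 billion

Discount-window loan 116 billion rupees: reserves +116B, deposits 0.
OMO sale (to banks) 47 billion rupees: reserves −47B, deposits 0.
Discount-window repayment 358 billion rupees: reserves −358B, deposits 0.
Totals: Δreserves = −289B, Δdeposits = 0.
Δrequired reserves = 5% × 0 = 0.
Δexcess reserves = Δreserves − Δrequired = −289B − (0) = -289 billion.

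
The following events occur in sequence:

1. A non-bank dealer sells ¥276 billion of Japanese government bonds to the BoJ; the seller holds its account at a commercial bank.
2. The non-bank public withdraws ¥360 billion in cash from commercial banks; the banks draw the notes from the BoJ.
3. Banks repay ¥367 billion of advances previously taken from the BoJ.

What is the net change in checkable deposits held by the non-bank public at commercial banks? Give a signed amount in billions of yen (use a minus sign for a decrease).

Asset purchase (from non-banks) ¥276 billion: non-bank counterparties' bank balances rise → +¥276B.
Currency withdrawal ¥360 billion: non-bank counterparties' bank balances fall → −¥360B.
Discount-window repayment ¥367 billion: the counterparty is a bank, so public deposits are unchanged → 0.
Net: 276 − 360 + 0 = -¥84 billion.

-¥84 billion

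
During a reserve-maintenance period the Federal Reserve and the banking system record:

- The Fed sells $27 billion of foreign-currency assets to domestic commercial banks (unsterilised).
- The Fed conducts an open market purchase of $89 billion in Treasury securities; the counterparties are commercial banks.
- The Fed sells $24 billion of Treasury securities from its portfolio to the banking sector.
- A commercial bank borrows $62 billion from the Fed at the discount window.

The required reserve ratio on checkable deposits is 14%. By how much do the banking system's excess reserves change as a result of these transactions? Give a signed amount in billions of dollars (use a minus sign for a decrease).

FX sale $27 billion: reserves −$27B, deposits 0.
OMO purchase (from banks) $89 billion: reserves +$89B, deposits 0.
OMO sale (to banks) $24 billion: reserves −$24B, deposits 0.
Discount-window loan $62 billion: reserves +$62B, deposits 0.
Totals: Δreserves = +$100B, Δdeposits = 0.
Δrequired reserves = 14% × 0 = 0.
Δexcess reserves = Δreserves − Δrequired = +$100B − (0) = +$100 billion.

+$100 billion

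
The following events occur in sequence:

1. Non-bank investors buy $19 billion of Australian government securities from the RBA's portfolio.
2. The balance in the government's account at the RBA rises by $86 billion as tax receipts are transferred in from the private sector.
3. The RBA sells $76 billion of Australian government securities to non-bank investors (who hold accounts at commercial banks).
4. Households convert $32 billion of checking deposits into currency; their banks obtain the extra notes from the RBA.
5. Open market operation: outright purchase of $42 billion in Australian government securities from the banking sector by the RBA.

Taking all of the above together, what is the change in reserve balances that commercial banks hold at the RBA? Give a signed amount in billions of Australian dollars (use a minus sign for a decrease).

Asset sale (to non-banks) $19 billion: the non-bank buyers' banks settle from reserves → −$19B.
Government account inflow $86 billion: funds move from bank reserves into the government account → −$86B.
Asset sale (to non-banks) $76 billion: the non-bank buyers' banks settle from reserves → −$76B.
Currency withdrawal $32 billion: banks swap reserves for currency → −$32B.
OMO purchase (from banks) $42 billion: the RBA pays by crediting reserve accounts → +$42B.
Net: −19 − 86 − 76 − 32 + 42 = -$171 billion.

-$171 billion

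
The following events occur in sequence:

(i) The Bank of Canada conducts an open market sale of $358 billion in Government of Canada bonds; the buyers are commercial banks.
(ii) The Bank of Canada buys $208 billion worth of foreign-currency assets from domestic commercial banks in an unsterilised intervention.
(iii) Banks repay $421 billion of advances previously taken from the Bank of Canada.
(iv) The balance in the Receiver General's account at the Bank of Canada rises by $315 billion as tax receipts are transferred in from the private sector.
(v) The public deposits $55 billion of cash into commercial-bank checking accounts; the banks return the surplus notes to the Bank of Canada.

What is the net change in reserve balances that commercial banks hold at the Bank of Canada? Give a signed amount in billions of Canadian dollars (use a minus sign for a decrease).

Bank of Canada balance sheet:
  Assets:      Securities −$358B, Loans to banks −$421B, Foreign assets +$208B
  Liabilities: Bank reserves −$831B, Currency in circulation −$55B, Government deposits +$315B
Commercial banking system:
  Assets:      Reserves at CB −$831B, Securities +$358B, Foreign assets −$208B
  Liabilities: Checkable deposits −$260B, Borrowings from CB −$421B
So the change in reserve balances that commercial banks hold at the Bank of Canada is -$831 billion.

-$831 billion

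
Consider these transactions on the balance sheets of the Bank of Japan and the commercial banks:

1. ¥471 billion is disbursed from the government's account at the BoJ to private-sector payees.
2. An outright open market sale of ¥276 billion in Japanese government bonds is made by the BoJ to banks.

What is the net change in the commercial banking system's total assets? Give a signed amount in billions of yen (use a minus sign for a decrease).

+¥471 billion

Government spending ¥471 billion: bank balance sheets expand → +¥471B.
OMO sale (to banks) ¥276 billion: just an asset swap on bank balance sheets → 0.
Net: 471 + 0 = +¥471 billion.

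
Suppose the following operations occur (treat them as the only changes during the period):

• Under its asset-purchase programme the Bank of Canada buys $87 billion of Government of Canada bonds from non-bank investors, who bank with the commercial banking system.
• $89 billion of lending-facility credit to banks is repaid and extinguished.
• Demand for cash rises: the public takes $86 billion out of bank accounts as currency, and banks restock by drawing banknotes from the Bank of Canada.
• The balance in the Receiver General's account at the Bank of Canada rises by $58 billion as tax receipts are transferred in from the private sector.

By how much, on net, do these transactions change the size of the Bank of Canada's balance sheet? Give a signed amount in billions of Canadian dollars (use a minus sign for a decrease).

Asset purchase (from non-banks) $87 billion: a Bank of Canada asset is acquired → +$87B.
Discount-window repayment $89 billion: a Bank of Canada asset is shed → −$89B.
Currency withdrawal $86 billion: only the composition of liabilities changes → 0.
Government account inflow $58 billion: only the composition of liabilities changes → 0.
Net: 87 − 89 + 0 + 0 = -$2 billion.

-$2 billion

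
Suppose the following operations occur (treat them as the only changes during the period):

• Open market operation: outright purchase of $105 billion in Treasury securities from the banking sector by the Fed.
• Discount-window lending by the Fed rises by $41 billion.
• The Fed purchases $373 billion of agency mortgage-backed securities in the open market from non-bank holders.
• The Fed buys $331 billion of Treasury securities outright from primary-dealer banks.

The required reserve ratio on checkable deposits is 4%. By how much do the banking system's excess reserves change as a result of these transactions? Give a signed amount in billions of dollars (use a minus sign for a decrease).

OMO purchase (from banks) $105 billion: reserves +$105B, deposits 0.
Discount-window loan $41 billion: reserves +$41B, deposits 0.
Asset purchase (from non-banks) $373 billion: reserves +$373B, deposits +$373B.
OMO purchase (from banks) $331 billion: reserves +$331B, deposits 0.
Totals: Δreserves = +$850B, Δdeposits = +$373B.
Δrequired reserves = 4% × +$373B = +$14.92B.
Δexcess reserves = Δreserves − Δrequired = +$850B − (+$14.92B) = +$835.08 billion.

+$835.08 billion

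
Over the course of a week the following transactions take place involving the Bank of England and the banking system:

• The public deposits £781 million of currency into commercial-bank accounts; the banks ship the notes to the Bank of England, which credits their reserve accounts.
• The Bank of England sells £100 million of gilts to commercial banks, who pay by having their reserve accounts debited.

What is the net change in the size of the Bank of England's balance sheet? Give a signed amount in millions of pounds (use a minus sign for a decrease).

-£100 million

Currency deposit £781 million: only the composition of liabilities changes → 0.
OMO sale (to banks) £100 million: a Bank of England asset is shed → −£100M.
Net: 0 − 100 = -£100 million.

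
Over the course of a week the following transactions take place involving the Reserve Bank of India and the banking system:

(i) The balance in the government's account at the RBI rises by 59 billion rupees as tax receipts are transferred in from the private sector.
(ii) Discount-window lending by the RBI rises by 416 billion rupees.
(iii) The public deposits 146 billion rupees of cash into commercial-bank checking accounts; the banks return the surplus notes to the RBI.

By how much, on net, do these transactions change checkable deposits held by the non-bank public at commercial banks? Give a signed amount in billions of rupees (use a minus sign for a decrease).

+87 billion

RBI balance sheet:
  Assets:      Loans to banks +416B
  Liabilities: Bank reserves +503B, Currency in circulation −146B, Government deposits +59B
Commercial banking system:
  Assets:      Reserves at CB +503B
  Liabilities: Checkable deposits +87B, Borrowings from CB +416B
So the change in checkable deposits held by the non-bank public at commercial banks is +87 billion.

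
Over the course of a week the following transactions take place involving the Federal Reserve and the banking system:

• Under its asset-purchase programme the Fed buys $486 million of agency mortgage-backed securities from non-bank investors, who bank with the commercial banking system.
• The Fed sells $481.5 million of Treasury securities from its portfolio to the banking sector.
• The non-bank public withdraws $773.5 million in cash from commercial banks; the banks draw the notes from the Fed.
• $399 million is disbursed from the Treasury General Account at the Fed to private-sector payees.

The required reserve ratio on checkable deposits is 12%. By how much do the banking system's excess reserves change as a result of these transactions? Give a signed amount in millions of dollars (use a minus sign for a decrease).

-$383.38 million

Asset purchase (from non-banks) $486 million: reserves +$486M, deposits +$486M.
OMO sale (to banks) $481.5 million: reserves −$481.5M, deposits 0.
Currency withdrawal $773.5 million: reserves −$773.5M, deposits −$773.5M.
Government spending $399 million: reserves +$399M, deposits +$399M.
Totals: Δreserves = −$370M, Δdeposits = +$111.5M.
Δrequired reserves = 12% × +$111.5M = +$13.38M.
Δexcess reserves = Δreserves − Δrequired = −$370M − (+$13.38M) = -$383.38 million.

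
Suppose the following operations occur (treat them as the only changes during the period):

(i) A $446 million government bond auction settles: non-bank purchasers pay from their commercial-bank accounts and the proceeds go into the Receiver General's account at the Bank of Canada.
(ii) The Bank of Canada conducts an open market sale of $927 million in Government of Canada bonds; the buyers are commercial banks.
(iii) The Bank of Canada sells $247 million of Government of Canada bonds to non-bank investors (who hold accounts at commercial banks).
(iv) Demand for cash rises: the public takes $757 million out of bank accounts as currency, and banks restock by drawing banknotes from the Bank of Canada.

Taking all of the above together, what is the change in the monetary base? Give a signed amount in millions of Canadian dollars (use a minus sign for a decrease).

-$1620 million

Government account inflow $446 million: reserves shift to a non-base liability → −$446M.
OMO sale (to banks) $927 million: Bank of Canada balance sheet contracts → −$927M.
Asset sale (to non-banks) $247 million: Bank of Canada balance sheet contracts → −$247M.
Currency withdrawal $757 million: just a shift between currency and reserves — both are base money → 0.
Net: −446 − 927 − 247 + 0 = -$1620 million.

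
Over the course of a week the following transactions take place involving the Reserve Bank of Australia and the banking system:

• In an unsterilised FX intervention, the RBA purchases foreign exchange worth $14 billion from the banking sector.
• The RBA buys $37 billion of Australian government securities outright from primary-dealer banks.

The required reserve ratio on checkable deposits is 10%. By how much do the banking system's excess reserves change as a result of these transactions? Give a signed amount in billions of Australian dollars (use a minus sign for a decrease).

+$51 billion

FX purchase $14 billion: reserves +$14B, deposits 0.
OMO purchase (from banks) $37 billion: reserves +$37B, deposits 0.
Totals: Δreserves = +$51B, Δdeposits = 0.
Δrequired reserves = 10% × 0 = 0.
Δexcess reserves = Δreserves − Δrequired = +$51B − (0) = +$51 billion.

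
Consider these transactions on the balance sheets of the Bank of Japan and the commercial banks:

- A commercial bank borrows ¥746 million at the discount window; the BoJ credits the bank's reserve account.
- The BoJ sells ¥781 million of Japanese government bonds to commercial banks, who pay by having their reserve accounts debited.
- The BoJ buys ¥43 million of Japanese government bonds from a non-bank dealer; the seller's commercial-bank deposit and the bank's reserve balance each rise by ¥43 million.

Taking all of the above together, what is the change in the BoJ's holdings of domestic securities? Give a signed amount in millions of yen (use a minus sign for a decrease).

BoJ balance sheet:
  Assets:      Securities −¥738M, Loans to banks +¥746M
  Liabilities: Bank reserves +¥8M
So the change in the BoJ's holdings of domestic securities is -¥738 million.

-¥738 million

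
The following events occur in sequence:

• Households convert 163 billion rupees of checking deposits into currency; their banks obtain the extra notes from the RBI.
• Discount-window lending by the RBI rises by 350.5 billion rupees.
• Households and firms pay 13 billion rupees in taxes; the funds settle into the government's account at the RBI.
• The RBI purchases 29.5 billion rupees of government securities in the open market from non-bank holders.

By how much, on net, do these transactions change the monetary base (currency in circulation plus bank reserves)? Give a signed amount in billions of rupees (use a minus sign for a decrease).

RBI balance sheet:
  Assets:      Securities +29.5B, Loans to banks +350.5B
  Liabilities: Bank reserves +204B, Currency in circulation +163B, Government deposits +13B
Monetary base = currency + reserves: +163B + (+204B) = +367 billion.

+367 billion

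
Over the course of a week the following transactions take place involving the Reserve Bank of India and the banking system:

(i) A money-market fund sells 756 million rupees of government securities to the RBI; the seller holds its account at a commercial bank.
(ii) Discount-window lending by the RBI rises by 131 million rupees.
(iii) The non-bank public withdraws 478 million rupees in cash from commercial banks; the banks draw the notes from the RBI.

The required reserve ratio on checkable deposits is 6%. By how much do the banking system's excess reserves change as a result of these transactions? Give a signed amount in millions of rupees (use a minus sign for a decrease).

Asset purchase (from non-banks) 756 million rupees: reserves +756M, deposits +756M.
Discount-window loan 131 million rupees: reserves +131M, deposits 0.
Currency withdrawal 478 million rupees: reserves −478M, deposits −478M.
Totals: Δreserves = +409M, Δdeposits = +278M.
Δrequired reserves = 6% × +278M = +16.68M.
Δexcess reserves = Δreserves − Δrequired = +409M − (+16.68M) = +392.32 million.

+392.32 million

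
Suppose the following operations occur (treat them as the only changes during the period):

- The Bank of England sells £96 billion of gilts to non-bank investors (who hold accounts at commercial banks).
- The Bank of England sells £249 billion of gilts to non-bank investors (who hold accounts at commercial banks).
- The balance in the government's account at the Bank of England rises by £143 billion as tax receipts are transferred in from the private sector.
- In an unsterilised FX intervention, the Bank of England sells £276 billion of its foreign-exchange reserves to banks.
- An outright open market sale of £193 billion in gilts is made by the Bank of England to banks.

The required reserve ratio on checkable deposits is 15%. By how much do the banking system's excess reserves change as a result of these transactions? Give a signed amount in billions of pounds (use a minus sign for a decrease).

-£883.8 billion

Asset sale (to non-banks) £96 billion: reserves −£96B, deposits −£96B.
Asset sale (to non-banks) £249 billion: reserves −£249B, deposits −£249B.
Government account inflow £143 billion: reserves −£143B, deposits −£143B.
FX sale £276 billion: reserves −£276B, deposits 0.
OMO sale (to banks) £193 billion: reserves −£193B, deposits 0.
Totals: Δreserves = −£957B, Δdeposits = −£488B.
Δrequired reserves = 15% × −£488B = −£73.2B.
Δexcess reserves = Δreserves − Δrequired = −£957B − (−£73.2B) = -£883.8 billion.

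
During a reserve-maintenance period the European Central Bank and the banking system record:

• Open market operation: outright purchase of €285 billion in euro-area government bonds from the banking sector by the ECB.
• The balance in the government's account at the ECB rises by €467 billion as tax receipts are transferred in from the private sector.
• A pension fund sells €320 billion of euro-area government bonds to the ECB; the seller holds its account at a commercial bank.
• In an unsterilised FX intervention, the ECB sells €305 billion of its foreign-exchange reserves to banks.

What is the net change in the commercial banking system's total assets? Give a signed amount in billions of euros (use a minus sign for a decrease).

ECB balance sheet:
  Assets:      Securities +€605B, Foreign assets −€305B
  Liabilities: Bank reserves −€167B, Government deposits +€467B
Commercial banking system:
  Assets:      Reserves at CB −€167B, Securities −€285B, Foreign assets +€305B
  Liabilities: Checkable deposits −€147B
Change in total bank assets = -€147 billion.

-€147 billion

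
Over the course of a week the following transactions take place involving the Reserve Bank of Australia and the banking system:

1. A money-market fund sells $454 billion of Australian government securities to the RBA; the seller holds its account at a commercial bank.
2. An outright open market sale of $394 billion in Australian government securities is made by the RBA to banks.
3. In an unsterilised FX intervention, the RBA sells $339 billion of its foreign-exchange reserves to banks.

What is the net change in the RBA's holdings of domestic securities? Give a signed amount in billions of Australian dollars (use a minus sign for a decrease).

Asset purchase (from non-banks) $454 billion: securities added to the RBA's portfolio → +$454B.
OMO sale (to banks) $394 billion: securities removed from the RBA's portfolio → −$394B.
FX sale $339 billion: the RBA's securities portfolio is untouched → 0.
Net: 454 − 394 + 0 = +$60 billion.

+$60 billion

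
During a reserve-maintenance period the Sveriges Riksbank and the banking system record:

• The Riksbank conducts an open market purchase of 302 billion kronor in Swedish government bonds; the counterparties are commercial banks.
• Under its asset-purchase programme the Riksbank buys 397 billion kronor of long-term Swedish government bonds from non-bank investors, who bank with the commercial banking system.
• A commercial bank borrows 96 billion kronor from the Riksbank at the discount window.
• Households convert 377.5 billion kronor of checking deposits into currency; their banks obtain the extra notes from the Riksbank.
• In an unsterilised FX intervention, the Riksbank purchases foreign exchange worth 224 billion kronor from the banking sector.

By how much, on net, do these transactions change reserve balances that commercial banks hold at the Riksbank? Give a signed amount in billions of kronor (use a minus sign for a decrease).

Riksbank balance sheet:
  Assets:      Securities +699B, Loans to banks +96B, Foreign assets +224B
  Liabilities: Bank reserves +641.5B, Currency in circulation +377.5B
So the change in reserve balances that commercial banks hold at the Riksbank is +641.5 billion.

+641.5 billion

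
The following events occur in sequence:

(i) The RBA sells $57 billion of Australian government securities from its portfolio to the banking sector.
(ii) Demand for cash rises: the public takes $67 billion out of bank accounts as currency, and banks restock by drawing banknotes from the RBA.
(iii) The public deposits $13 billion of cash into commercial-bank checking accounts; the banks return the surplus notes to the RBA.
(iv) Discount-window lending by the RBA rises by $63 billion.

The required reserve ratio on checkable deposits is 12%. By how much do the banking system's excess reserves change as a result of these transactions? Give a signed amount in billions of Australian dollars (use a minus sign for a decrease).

-$41.52 billion

OMO sale (to banks) $57 billion: reserves −$57B, deposits 0.
Currency withdrawal $67 billion: reserves −$67B, deposits −$67B.
Currency deposit $13 billion: reserves +$13B, deposits +$13B.
Discount-window loan $63 billion: reserves +$63B, deposits 0.
Totals: Δreserves = −$48B, Δdeposits = −$54B.
Δrequired reserves = 12% × −$54B = −$6.48B.
Δexcess reserves = Δreserves − Δrequired = −$48B − (−$6.48B) = -$41.52 billion.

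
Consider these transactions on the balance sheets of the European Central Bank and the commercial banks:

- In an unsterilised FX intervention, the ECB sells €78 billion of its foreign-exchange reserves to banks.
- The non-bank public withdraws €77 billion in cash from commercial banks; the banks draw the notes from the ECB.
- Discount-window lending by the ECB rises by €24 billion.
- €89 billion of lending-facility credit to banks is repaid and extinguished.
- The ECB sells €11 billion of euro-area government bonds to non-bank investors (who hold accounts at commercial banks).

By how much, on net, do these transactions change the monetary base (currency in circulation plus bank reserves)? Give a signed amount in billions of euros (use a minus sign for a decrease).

ECB balance sheet:
  Assets:      Securities −€11B, Loans to banks −€65B, Foreign assets −€78B
  Liabilities: Bank reserves −€231B, Currency in circulation +€77B
Monetary base = currency + reserves: +€77B + (−€231B) = -€154 billion.

-€154 billion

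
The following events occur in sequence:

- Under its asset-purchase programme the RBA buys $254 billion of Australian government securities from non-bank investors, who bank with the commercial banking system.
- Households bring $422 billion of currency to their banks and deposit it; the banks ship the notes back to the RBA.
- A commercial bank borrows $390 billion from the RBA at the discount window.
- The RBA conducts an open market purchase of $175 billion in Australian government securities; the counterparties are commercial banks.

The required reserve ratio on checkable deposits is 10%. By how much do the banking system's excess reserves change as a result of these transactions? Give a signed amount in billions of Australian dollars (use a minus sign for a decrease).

+$1173.4 billion

Asset purchase (from non-banks) $254 billion: reserves +$254B, deposits +$254B.
Currency deposit $422 billion: reserves +$422B, deposits +$422B.
Discount-window loan $390 billion: reserves +$390B, deposits 0.
OMO purchase (from banks) $175 billion: reserves +$175B, deposits 0.
Totals: Δreserves = +$1241B, Δdeposits = +$676B.
Δrequired reserves = 10% × +$676B = +$67.6B.
Δexcess reserves = Δreserves − Δrequired = +$1241B − (+$67.6B) = +$1173.4 billion.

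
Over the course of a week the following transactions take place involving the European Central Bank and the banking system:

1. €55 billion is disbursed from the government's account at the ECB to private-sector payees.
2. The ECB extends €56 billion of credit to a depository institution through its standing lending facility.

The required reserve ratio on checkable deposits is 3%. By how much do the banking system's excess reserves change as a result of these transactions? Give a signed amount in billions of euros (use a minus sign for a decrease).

+€109.35 billion

Government spending €55 billion: reserves +€55B, deposits +€55B.
Discount-window loan €56 billion: reserves +€56B, deposits 0.
Totals: Δreserves = +€111B, Δdeposits = +€55B.
Δrequired reserves = 3% × +€55B = +€1.65B.
Δexcess reserves = Δreserves − Δrequired = +€111B − (+€1.65B) = +€109.35 billion.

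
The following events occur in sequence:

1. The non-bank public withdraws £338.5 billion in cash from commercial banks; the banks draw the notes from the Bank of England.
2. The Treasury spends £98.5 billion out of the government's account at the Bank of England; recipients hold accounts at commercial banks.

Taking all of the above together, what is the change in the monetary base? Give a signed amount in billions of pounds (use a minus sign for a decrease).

+£98.5 billion

Bank of England balance sheet:
  Assets:      no change
  Liabilities: Bank reserves −£240B, Currency in circulation +£338.5B, Government deposits −£98.5B
Monetary base = currency + reserves: +£338.5B + (−£240B) = +£98.5 billion.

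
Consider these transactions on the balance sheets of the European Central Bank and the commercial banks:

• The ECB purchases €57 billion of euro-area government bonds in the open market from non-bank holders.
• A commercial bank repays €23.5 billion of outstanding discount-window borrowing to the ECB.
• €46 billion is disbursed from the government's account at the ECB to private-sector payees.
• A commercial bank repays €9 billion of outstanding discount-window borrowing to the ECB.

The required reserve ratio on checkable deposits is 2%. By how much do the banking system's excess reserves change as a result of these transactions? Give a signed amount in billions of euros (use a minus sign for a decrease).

+€68.44 billion

Asset purchase (from non-banks) €57 billion: reserves +€57B, deposits +€57B.
Discount-window repayment €23.5 billion: reserves −€23.5B, deposits 0.
Government spending €46 billion: reserves +€46B, deposits +€46B.
Discount-window repayment €9 billion: reserves −€9B, deposits 0.
Totals: Δreserves = +€70.5B, Δdeposits = +€103B.
Δrequired reserves = 2% × +€103B = +€2.06B.
Δexcess reserves = Δreserves − Δrequired = +€70.5B − (+€2.06B) = +€68.44 billion.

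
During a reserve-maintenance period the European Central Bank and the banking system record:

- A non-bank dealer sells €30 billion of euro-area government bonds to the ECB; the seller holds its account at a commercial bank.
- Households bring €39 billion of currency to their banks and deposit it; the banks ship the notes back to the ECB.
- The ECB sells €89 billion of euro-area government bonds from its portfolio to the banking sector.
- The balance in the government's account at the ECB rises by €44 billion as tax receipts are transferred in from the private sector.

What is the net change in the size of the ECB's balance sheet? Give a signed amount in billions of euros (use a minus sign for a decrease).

-€59 billion

ECB balance sheet:
  Assets:      Securities −€59B
  Liabilities: Bank reserves −€64B, Currency in circulation −€39B, Government deposits +€44B
Commercial banking system:
  Assets:      Reserves at CB −€64B, Securities +€89B
  Liabilities: Checkable deposits +€25B
Change in total ECB assets = -€59 billion.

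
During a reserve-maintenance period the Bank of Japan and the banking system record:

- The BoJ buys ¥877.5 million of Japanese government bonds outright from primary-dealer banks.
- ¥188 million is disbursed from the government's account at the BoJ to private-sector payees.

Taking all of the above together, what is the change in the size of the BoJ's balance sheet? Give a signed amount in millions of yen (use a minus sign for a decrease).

+¥877.5 million

BoJ balance sheet:
  Assets:      Securities +¥877.5M
  Liabilities: Bank reserves +¥1065.5M, Government deposits −¥188M
Commercial banking system:
  Assets:      Reserves at CB +¥1065.5M, Securities −¥877.5M
  Liabilities: Checkable deposits +¥188M
Change in total BoJ assets = +¥877.5 million.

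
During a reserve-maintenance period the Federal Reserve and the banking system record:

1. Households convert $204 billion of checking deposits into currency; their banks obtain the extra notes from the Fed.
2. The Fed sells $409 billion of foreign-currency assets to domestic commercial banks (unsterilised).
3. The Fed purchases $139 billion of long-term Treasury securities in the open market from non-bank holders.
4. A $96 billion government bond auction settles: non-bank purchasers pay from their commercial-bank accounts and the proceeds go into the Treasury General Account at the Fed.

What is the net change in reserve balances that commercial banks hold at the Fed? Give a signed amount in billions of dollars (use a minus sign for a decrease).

Currency withdrawal $204 billion: banks swap reserves for currency → −$204B.
FX sale $409 billion: the buying banks pay out of their reserve balances → −$409B.
Asset purchase (from non-banks) $139 billion: the Fed pays by crediting reserve accounts → +$139B.
Government account inflow $96 billion: funds move from bank reserves into the government account → −$96B.
Net: −204 − 409 + 139 − 96 = -$570 billion.

-$570 billion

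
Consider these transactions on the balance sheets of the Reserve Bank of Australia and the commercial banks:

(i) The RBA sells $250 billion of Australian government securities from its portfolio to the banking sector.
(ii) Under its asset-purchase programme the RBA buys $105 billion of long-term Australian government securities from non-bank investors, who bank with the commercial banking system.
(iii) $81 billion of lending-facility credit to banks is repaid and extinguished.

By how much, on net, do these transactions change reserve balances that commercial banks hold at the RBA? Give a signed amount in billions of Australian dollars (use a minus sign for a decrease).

-$226 billion

RBA balance sheet:
  Assets:      Securities −$145B, Loans to banks −$81B
  Liabilities: Bank reserves −$226B
Commercial banking system:
  Assets:      Reserves at CB −$226B, Securities +$250B
  Liabilities: Checkable deposits +$105B, Borrowings from CB −$81B
So the change in reserve balances that commercial banks hold at the RBA is -$226 billion.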